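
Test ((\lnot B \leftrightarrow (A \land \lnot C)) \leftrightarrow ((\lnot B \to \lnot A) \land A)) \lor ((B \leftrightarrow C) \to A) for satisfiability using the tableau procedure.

Satisfiable

Initial set: {T (((\lnot B \leftrightarrow (A \land \lnot C)) \leftrightarrow ((\lnot B \to \lnot A) \land A)) \lor ((B \leftrightarrow C) \to A))}.
T (((\lnot B \leftrightarrow (A \land \lnot C)) \leftrightarrow ((\lnot B \to \lnot A) \land A)) \lor ((B \leftrightarrow C) \to A)): β-rule — branch into T ((\lnot B \leftrightarrow (A \land \lnot C)) \leftrightarrow ((\lnot B \to \lnot A) \land A))  //  T ((B \leftrightarrow C) \to A).
  branch 1 (add T ((\lnot B \leftrightarrow (A \land \lnot C)) \leftrightarrow ((\lnot B \to \lnot A) \land A))):
    T ((\lnot B \leftrightarrow (A \land \lnot C)) \leftrightarrow ((\lnot B \to \lnot A) \land A)): β-rule — branch into T (\lnot B \leftrightarrow (A \land \lnot C)), T ((\lnot B \to \lnot A) \land A)  //  F (\lnot B \leftrightarrow (A \land \lnot C)), F ((\lnot B \to \lnot A) \land A).
      branch 1.1 (add T (\lnot B \leftrightarrow (A \land \lnot C)), T ((\lnot B \to \lnot A) \land A)):
        T ((\lnot B \to \lnot A) \land A): α-rule — add T (\lnot B \to \lnot A), T A.
        T (\lnot B \leftrightarrow (A \land \lnot C)): β-rule — branch into T \lnot B, T (A \land \lnot C)  //  F \lnot B, F (A \land \lnot C).
          branch 1.1.1 (add T \lnot B, T (A \land \lnot C)):
            T (A \land \lnot C): α-rule — add T A, T \lnot C.
            T (\lnot B \to \lnot A): β-rule — branch into F \lnot B  //  T \lnot A.
              branch 1.1.1.1 (add F \lnot B):
                × closes — contains both B and \lnot B.
              branch 1.1.1.2 (add T \lnot A):
                × closes — contains both A and \lnot A.
          branch 1.1.2 (add F \lnot B, F (A \land \lnot C)):
            T (\lnot B \to \lnot A): β-rule — branch into F \lnot B  //  T \lnot A.
              branch 1.1.2.1 (add F \lnot B):
                F (A \land \lnot C): β-rule — branch into F A  //  F \lnot C.
                  branch 1.1.2.1.1 (add F A):
                    × closes — contains both A and \lnot A.
                  branch 1.1.2.1.2 (add F \lnot C):
                    ○ open, literals {A=true, B=true, C=true}.
              branch 1.1.2.2 (add T \lnot A):
                × closes — contains both A and \lnot A.
      branch 1.2 (add F (\lnot B \leftrightarrow (A \land \lnot C)), F ((\lnot B \to \lnot A) \land A)):
        F (\lnot B \leftrightarrow (A \land \lnot C)): β-rule — branch into T \lnot B, F (A \land \lnot C)  //  F \lnot B, T (A \land \lnot C).
          branch 1.2.1 (add T \lnot B, F (A \land \lnot C)):
            F ((\lnot B \to \lnot A) \land A): β-rule — branch into F (\lnot B \to \lnot A)  //  F A.
              branch 1.2.1.1 (add F (\lnot B \to \lnot A)):
                F (\lnot B \to \lnot A): α-rule — add T \lnot B, F \lnot A.
                F (A \land \lnot C): β-rule — branch into F A  //  F \lnot C.
                  branch 1.2.1.1.1 (add F A):
                    × closes — contains both A and \lnot A.
                  branch 1.2.1.1.2 (add F \lnot C):
                    ○ open, literals {A=true, B=false, C=true}.
              branch 1.2.1.2 (add F A):
                F (A \land \lnot C): β-rule — branch into F A  //  F \lnot C.
                  branch 1.2.1.2.1 (add F A):
                    ○ open, literals {A=false, B=false}.
                  branch 1.2.1.2.2 (add F \lnot C):
                    ○ open, literals {A=false, B=false, C=true}.
          branch 1.2.2 (add F \lnot B, T (A \land \lnot C)):
            T (A \land \lnot C): α-rule — add T A, T \lnot C.
            F ((\lnot B \to \lnot A) \land A): β-rule — branch into F (\lnot B \to \lnot A)  //  F A.
              branch 1.2.2.1 (add F (\lnot B \to \lnot A)):
                F (\lnot B \to \lnot A): α-rule — add T \lnot B, F \lnot A.
                × closes — contains both B and \lnot B.
              branch 1.2.2.2 (add F A):
                × closes — contains both A and \lnot A.
  branch 2 (add T ((B \leftrightarrow C) \to A)):
    T ((B \leftrightarrow C) \to A): β-rule — branch into F (B \leftrightarrow C)  //  T A.
      branch 2.1 (add F (B \leftrightarrow C)):
        F (B \leftrightarrow C): β-rule — branch into T B, F C  //  F B, T C.
          branch 2.1.1 (add T B, F C):
            ○ open, literals {B=true, C=false}.
          branch 2.1.2 (add F B, T C):
            ○ open, literals {B=false, C=true}.
      branch 2.2 (add T A):
        ○ open, literals {A=true}.
7 branches closed, 7 open.
An open branch gives a satisfying assignment: A=true, B=true, C=true.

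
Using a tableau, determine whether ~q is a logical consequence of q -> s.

Initial set: {(q -> s); ~~q}.
(q -> s): β-rule — branch into ~q  //  s.
  branch 1 (add ~q):
    × closes — contains both q and ~q.
  branch 2 (add s):
    ○ open, literals {q=T, s=T}.
1 branch closed, 1 open.
An open branch gives a countermodel: q=T, s=T (unmentioned atoms arbitrary); the premises hold there but the conclusion fails.

No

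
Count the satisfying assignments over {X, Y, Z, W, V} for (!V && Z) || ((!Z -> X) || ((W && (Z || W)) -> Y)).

30

Initial set: {((!V && Z) || ((!Z -> X) || ((W && (Z || W)) -> Y)))}.
((!V && Z) || ((!Z -> X) || ((W && (Z || W)) -> Y))): β-rule — branch into (!V && Z)  //  ((!Z -> X) || ((W && (Z || W)) -> Y)).
  branch 1 (add (!V && Z)):
    (!V && Z): α-rule — add !V, Z.
    ○ open, literals {V=0, Z=1}.
  branch 2 (add ((!Z -> X) || ((W && (Z || W)) -> Y))):
    ((!Z -> X) || ((W && (Z || W)) -> Y)): β-rule — branch into (!Z -> X)  //  ((W && (Z || W)) -> Y).
      branch 2.1 (add (!Z -> X)):
        (!Z -> X): β-rule — branch into !!Z  //  X.
          branch 2.1.1 (add !!Z):
            ○ open, literals {Z=1}.
          branch 2.1.2 (add X):
            ○ open, literals {X=1}.
      branch 2.2 (add ((W && (Z || W)) -> Y)):
        ((W && (Z || W)) -> Y): β-rule — branch into !(W && (Z || W))  //  Y.
          branch 2.2.1 (add !(W && (Z || W))):
            !(W && (Z || W)): β-rule — branch into !W  //  !(Z || W).
              branch 2.2.1.1 (add !W):
                ○ open, literals {W=0}.
              branch 2.2.1.2 (add !(Z || W)):
                !(Z || W): α-rule — add !Z, !W.
                ○ open, literals {W=0, Z=0}.
          branch 2.2.2 (add Y):
            ○ open, literals {Y=1}.
0 branches closed, 6 open.
Each open branch fixes some atoms; the unmentioned ones are free. Counting distinct full assignments: branch {V=0, Z=1} (X, Y, W) contributes 8 new; branch {Z=1} (X, Y, W, V) contributes 8 new; branch {X=1} (Y, Z, W, V) contributes 8 new; branch {W=0} (X, Y, Z, V) contributes 4 new; branch {W=0, Z=0} (X, Y, V) contributes 0 new; branch {Y=1} (X, Z, W, V) contributes 2 new. Total: 30.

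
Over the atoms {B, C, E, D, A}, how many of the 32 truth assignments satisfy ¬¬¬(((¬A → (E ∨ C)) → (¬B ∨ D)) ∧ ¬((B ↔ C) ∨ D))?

Initial set: {¬¬¬(((¬A → (E ∨ C)) → (¬B ∨ D)) ∧ ¬((B ↔ C) ∨ D))}.
¬¬¬(((¬A → (E ∨ C)) → (¬B ∨ D)) ∧ ¬((B ↔ C) ∨ D)): drop double negation, giving ¬(((¬A → (E ∨ C)) → (¬B ∨ D)) ∧ ¬((B ↔ C) ∨ D)).
¬(((¬A → (E ∨ C)) → (¬B ∨ D)) ∧ ¬((B ↔ C) ∨ D)): β-rule — branch into ¬((¬A → (E ∨ C)) → (¬B ∨ D))  //  ¬¬((B ↔ C) ∨ D).
  branch 1 (add ¬((¬A → (E ∨ C)) → (¬B ∨ D))):
    ¬((¬A → (E ∨ C)) → (¬B ∨ D)): α-rule — add (¬A → (E ∨ C)), ¬(¬B ∨ D).
    ¬(¬B ∨ D): α-rule — add ¬¬B, ¬D.
    (¬A → (E ∨ C)): β-rule — branch into ¬¬A  //  (E ∨ C).
      branch 1.1 (add ¬¬A):
        ○ open, literals {A=T, B=T, D=F}.
      branch 1.2 (add (E ∨ C)):
        (E ∨ C): β-rule — branch into E  //  C.
          branch 1.2.1 (add E):
            ○ open, literals {B=T, D=F, E=T}.
          branch 1.2.2 (add C):
            ○ open, literals {B=T, C=T, D=F}.
  branch 2 (add ¬¬((B ↔ C) ∨ D)):
    ¬¬((B ↔ C) ∨ D): β-rule — branch into (B ↔ C)  //  D.
      branch 2.1 (add (B ↔ C)):
        (B ↔ C): β-rule — branch into B, C  //  ¬B, ¬C.
          branch 2.1.1 (add B, C):
            ○ open, literals {B=T, C=T}.
          branch 2.1.2 (add ¬B, ¬C):
            ○ open, literals {B=F, C=F}.
      branch 2.2 (add D):
        ○ open, literals {D=T}.
0 branches closed, 6 open.
Each open branch fixes some atoms; the unmentioned ones are free. Counting distinct full assignments: branch {A=T, B=T, D=F} (C, E) contributes 4 new; branch {B=T, D=F, E=T} (C, A) contributes 2 new; branch {B=T, C=T, D=F} (E, A) contributes 1 new; branch {B=T, C=T} (E, D, A) contributes 4 new; branch {B=F, C=F} (E, D, A) contributes 8 new; branch {D=T} (B, C, E, A) contributes 8 new. Total: 27.

27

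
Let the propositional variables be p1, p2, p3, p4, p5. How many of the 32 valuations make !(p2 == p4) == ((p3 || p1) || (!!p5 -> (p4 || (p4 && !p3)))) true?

16

Initial set: {(!(p2 == p4) == ((p3 || p1) || (!!p5 -> (p4 || (p4 && !p3)))))}.
(!(p2 == p4) == ((p3 || p1) || (!!p5 -> (p4 || (p4 && !p3))))): β-rule — branch into !(p2 == p4), ((p3 || p1) || (!!p5 -> (p4 || (p4 && !p3))))  //  !!(p2 == p4), !((p3 || p1) || (!!p5 -> (p4 || (p4 && !p3)))).
  branch 1 (add !(p2 == p4), ((p3 || p1) || (!!p5 -> (p4 || (p4 && !p3))))):
    !(p2 == p4): β-rule — branch into p2, !p4  //  !p2, p4.
      branch 1.1 (add p2, !p4):
        ((p3 || p1) || (!!p5 -> (p4 || (p4 && !p3)))): β-rule — branch into (p3 || p1)  //  (!!p5 -> (p4 || (p4 && !p3))).
          branch 1.1.1 (add (p3 || p1)):
            (p3 || p1): β-rule — branch into p3  //  p1.
              branch 1.1.1.1 (add p3):
                ○ open, literals {p2=T, p3=T, p4=F}.
              branch 1.1.1.2 (add p1):
                ○ open, literals {p1=T, p2=T, p4=F}.
          branch 1.1.2 (add (!!p5 -> (p4 || (p4 && !p3)))):
            (!!p5 -> (p4 || (p4 && !p3))): β-rule — branch into !!!p5  //  (p4 || (p4 && !p3)).
              branch 1.1.2.1 (add !!!p5):
                !!!p5: drop double negation, giving !p5.
                ○ open, literals {p2=T, p4=F, p5=F}.
              branch 1.1.2.2 (add (p4 || (p4 && !p3))):
                (p4 || (p4 && !p3)): β-rule — branch into p4  //  (p4 && !p3).
                  branch 1.1.2.2.1 (add p4):
                    × closes — contains both p4 and !p4.
                  branch 1.1.2.2.2 (add (p4 && !p3)):
                    (p4 && !p3): α-rule — add p4, !p3.
                    × closes — contains both p4 and !p4.
      branch 1.2 (add !p2, p4):
        ((p3 || p1) || (!!p5 -> (p4 || (p4 && !p3)))): β-rule — branch into (p3 || p1)  //  (!!p5 -> (p4 || (p4 && !p3))).
          branch 1.2.1 (add (p3 || p1)):
            (p3 || p1): β-rule — branch into p3  //  p1.
              branch 1.2.1.1 (add p3):
                ○ open, literals {p2=F, p3=T, p4=T}.
              branch 1.2.1.2 (add p1):
                ○ open, literals {p1=T, p2=F, p4=T}.
          branch 1.2.2 (add (!!p5 -> (p4 || (p4 && !p3)))):
            (!!p5 -> (p4 || (p4 && !p3))): β-rule — branch into !!!p5  //  (p4 || (p4 && !p3)).
              branch 1.2.2.1 (add !!!p5):
                !!!p5: drop double negation, giving !p5.
                ○ open, literals {p2=F, p4=T, p5=F}.
              branch 1.2.2.2 (add (p4 || (p4 && !p3))):
                (p4 || (p4 && !p3)): β-rule — branch into p4  //  (p4 && !p3).
                  branch 1.2.2.2.1 (add p4):
                    ○ open, literals {p2=F, p4=T}.
                  branch 1.2.2.2.2 (add (p4 && !p3)):
                    (p4 && !p3): α-rule — add p4, !p3.
                    ○ open, literals {p2=F, p3=F, p4=T}.
  branch 2 (add !!(p2 == p4), !((p3 || p1) || (!!p5 -> (p4 || (p4 && !p3))))):
    !((p3 || p1) || (!!p5 -> (p4 || (p4 && !p3)))): α-rule — add !(p3 || p1), !(!!p5 -> (p4 || (p4 && !p3))).
    !(p3 || p1): α-rule — add !p3, !p1.
    !(!!p5 -> (p4 || (p4 && !p3))): α-rule — add !!p5, !(p4 || (p4 && !p3)).
    !!p5: drop double negation, giving p5.
    !(p4 || (p4 && !p3)): α-rule — add !p4, !(p4 && !p3).
    !!(p2 == p4): β-rule — branch into p2, p4  //  !p2, !p4.
      branch 2.1 (add p2, p4):
        × closes — contains both p4 and !p4.
      branch 2.2 (add !p2, !p4):
        !(p4 && !p3): β-rule — branch into !p4  //  !!p3.
          branch 2.2.1 (add !p4):
            ○ open, literals {p1=F, p2=F, p3=F, p4=F, p5=T}.
          branch 2.2.2 (add !!p3):
            × closes — contains both p3 and !p3.
4 branches closed, 9 open.
Each open branch fixes some atoms; the unmentioned ones are free. Counting distinct full assignments: branch {p2=T, p3=T, p4=F} (p1, p5) contributes 4 new; branch {p1=T, p2=T, p4=F} (p3, p5) contributes 2 new; branch {p2=T, p4=F, p5=F} (p1, p3) contributes 1 new; branch {p2=F, p3=T, p4=T} (p1, p5) contributes 4 new; branch {p1=T, p2=F, p4=T} (p3, p5) contributes 2 new; branch {p2=F, p4=T, p5=F} (p1, p3) contributes 1 new; branch {p2=F, p4=T} (p1, p3, p5) contributes 1 new; branch {p2=F, p3=F, p4=T} (p1, p5) contributes 0 new; branch {p1=F, p2=F, p3=F, p4=F, p5=T} (none free) contributes 1 new. Total: 16.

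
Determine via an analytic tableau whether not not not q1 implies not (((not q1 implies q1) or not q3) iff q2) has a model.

Initial set: {(not not not q1 implies not (((not q1 implies q1) or not q3) iff q2))}.
(not not not q1 implies not (((not q1 implies q1) or not q3) iff q2)): β-rule — branch into not not not not q1  //  not (((not q1 implies q1) or not q3) iff q2).
  branch 1 (add not not not not q1):
    not not not not q1: drop double negation, giving not not q1.
    ○ open, literals {q1=true}.
  branch 2 (add not (((not q1 implies q1) or not q3) iff q2)):
    not (((not q1 implies q1) or not q3) iff q2): β-rule — branch into ((not q1 implies q1) or not q3), not q2  //  not ((not q1 implies q1) or not q3), q2.
      branch 2.1 (add ((not q1 implies q1) or not q3), not q2):
        ((not q1 implies q1) or not q3): β-rule — branch into (not q1 implies q1)  //  not q3.
          branch 2.1.1 (add (not q1 implies q1)):
            (not q1 implies q1): β-rule — branch into not not q1  //  q1.
              branch 2.1.1.1 (add not not q1):
                ○ open, literals {q1=true, q2=false}.
              branch 2.1.1.2 (add q1):
                ○ open, literals {q1=true, q2=false}.
          branch 2.1.2 (add not q3):
            ○ open, literals {q2=false, q3=false}.
      branch 2.2 (add not ((not q1 implies q1) or not q3), q2):
        not ((not q1 implies q1) or not q3): α-rule — add not (not q1 implies q1), not not q3.
        not (not q1 implies q1): α-rule — add not q1, not q1.
        ○ open, literals {q1=false, q2=true, q3=true}.
0 branches closed, 5 open.
An open branch gives a satisfying assignment: q1=true.

Satisfiable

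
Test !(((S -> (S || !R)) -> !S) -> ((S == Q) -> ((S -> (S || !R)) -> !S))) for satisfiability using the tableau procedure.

Initial set: {T !(((S -> (S || !R)) -> !S) -> ((S == Q) -> ((S -> (S || !R)) -> !S)))}.
T !(((S -> (S || !R)) -> !S) -> ((S == Q) -> ((S -> (S || !R)) -> !S))): α-rule — add T ((S -> (S || !R)) -> !S), F ((S == Q) -> ((S -> (S || !R)) -> !S)).
F ((S == Q) -> ((S -> (S || !R)) -> !S)): α-rule — add T (S == Q), F ((S -> (S || !R)) -> !S).
F ((S -> (S || !R)) -> !S): α-rule — add T (S -> (S || !R)), F !S.
T ((S -> (S || !R)) -> !S): β-rule — branch into F (S -> (S || !R))  //  T !S.
  branch 1 (add F (S -> (S || !R))):
    F (S -> (S || !R)): α-rule — add T S, F (S || !R).
    F (S || !R): α-rule — add F S, F !R.
    × closes — contains both S and !S.
  branch 2 (add T !S):
    × closes — contains both S and !S.
All 2 branches close.
Every branch closed; the formula is unsatisfiable.

Unsatisfiable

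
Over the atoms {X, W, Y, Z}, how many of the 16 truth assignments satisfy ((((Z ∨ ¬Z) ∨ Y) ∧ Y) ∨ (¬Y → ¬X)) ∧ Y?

Initial set: {(((((Z ∨ ¬Z) ∨ Y) ∧ Y) ∨ (¬Y → ¬X)) ∧ Y)}.
(((((Z ∨ ¬Z) ∨ Y) ∧ Y) ∨ (¬Y → ¬X)) ∧ Y): α-rule — add ((((Z ∨ ¬Z) ∨ Y) ∧ Y) ∨ (¬Y → ¬X)), Y.
((((Z ∨ ¬Z) ∨ Y) ∧ Y) ∨ (¬Y → ¬X)): β-rule — branch into (((Z ∨ ¬Z) ∨ Y) ∧ Y)  //  (¬Y → ¬X).
  branch 1 (add (((Z ∨ ¬Z) ∨ Y) ∧ Y)):
    (((Z ∨ ¬Z) ∨ Y) ∧ Y): α-rule — add ((Z ∨ ¬Z) ∨ Y), Y.
    ((Z ∨ ¬Z) ∨ Y): β-rule — branch into (Z ∨ ¬Z)  //  Y.
      branch 1.1 (add (Z ∨ ¬Z)):
        (Z ∨ ¬Z): β-rule — branch into Z  //  ¬Z.
          branch 1.1.1 (add Z):
            ○ open, literals {Y=T, Z=T}.
          branch 1.1.2 (add ¬Z):
            ○ open, literals {Y=T, Z=F}.
      branch 1.2 (add Y):
        ○ open, literals {Y=T}.
  branch 2 (add (¬Y → ¬X)):
    (¬Y → ¬X): β-rule — branch into ¬¬Y  //  ¬X.
      branch 2.1 (add ¬¬Y):
        ○ open, literals {Y=T}.
      branch 2.2 (add ¬X):
        ○ open, literals {X=F, Y=T}.
0 branches closed, 5 open.
Each open branch fixes some atoms; the unmentioned ones are free. Counting distinct full assignments: branch {Y=T, Z=T} (X, W) contributes 4 new; branch {Y=T, Z=F} (X, W) contributes 4 new; branch {Y=T} (X, W, Z) contributes 0 new; branch {Y=T} (X, W, Z) contributes 0 new; branch {X=F, Y=T} (W, Z) contributes 0 new. Total: 8.

8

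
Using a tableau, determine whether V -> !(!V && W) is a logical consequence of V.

Initial set: {V; !(V -> !(!V && W))}.
!(V -> !(!V && W)): α-rule — add V, !!(!V && W).
!!(!V && W): α-rule — add !V, W.
× closes — contains both V and !V.
All 1 branch closes.
Every branch closed, so the premises entail the conclusion.

Yes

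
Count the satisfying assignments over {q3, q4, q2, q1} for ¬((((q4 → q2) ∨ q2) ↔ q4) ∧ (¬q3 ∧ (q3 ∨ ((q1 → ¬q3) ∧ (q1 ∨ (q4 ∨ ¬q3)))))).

14

Initial set: {¬((((q4 → q2) ∨ q2) ↔ q4) ∧ (¬q3 ∧ (q3 ∨ ((q1 → ¬q3) ∧ (q1 ∨ (q4 ∨ ¬q3))))))}.
¬((((q4 → q2) ∨ q2) ↔ q4) ∧ (¬q3 ∧ (q3 ∨ ((q1 → ¬q3) ∧ (q1 ∨ (q4 ∨ ¬q3)))))): β-rule — branch into ¬(((q4 → q2) ∨ q2) ↔ q4)  //  ¬(¬q3 ∧ (q3 ∨ ((q1 → ¬q3) ∧ (q1 ∨ (q4 ∨ ¬q3))))).
  branch 1 (add ¬(((q4 → q2) ∨ q2) ↔ q4)):
    ¬(((q4 → q2) ∨ q2) ↔ q4): β-rule — branch into ((q4 → q2) ∨ q2), ¬q4  //  ¬((q4 → q2) ∨ q2), q4.
      branch 1.1 (add ((q4 → q2) ∨ q2), ¬q4):
        ((q4 → q2) ∨ q2): β-rule — branch into (q4 → q2)  //  q2.
          branch 1.1.1 (add (q4 → q2)):
            (q4 → q2): β-rule — branch into ¬q4  //  q2.
              branch 1.1.1.1 (add ¬q4):
                ○ open, literals {q4=0}.
              branch 1.1.1.2 (add q2):
                ○ open, literals {q2=1, q4=0}.
          branch 1.1.2 (add q2):
            ○ open, literals {q2=1, q4=0}.
      branch 1.2 (add ¬((q4 → q2) ∨ q2), q4):
        ¬((q4 → q2) ∨ q2): α-rule — add ¬(q4 → q2), ¬q2.
        ¬(q4 → q2): α-rule — add q4, ¬q2.
        ○ open, literals {q2=0, q4=1}.
  branch 2 (add ¬(¬q3 ∧ (q3 ∨ ((q1 → ¬q3) ∧ (q1 ∨ (q4 ∨ ¬q3)))))):
    ¬(¬q3 ∧ (q3 ∨ ((q1 → ¬q3) ∧ (q1 ∨ (q4 ∨ ¬q3))))): β-rule — branch into ¬¬q3  //  ¬(q3 ∨ ((q1 → ¬q3) ∧ (q1 ∨ (q4 ∨ ¬q3)))).
      branch 2.1 (add ¬¬q3):
        ○ open, literals {q3=1}.
      branch 2.2 (add ¬(q3 ∨ ((q1 → ¬q3) ∧ (q1 ∨ (q4 ∨ ¬q3))))):
        ¬(q3 ∨ ((q1 → ¬q3) ∧ (q1 ∨ (q4 ∨ ¬q3)))): α-rule — add ¬q3, ¬((q1 → ¬q3) ∧ (q1 ∨ (q4 ∨ ¬q3))).
        ¬((q1 → ¬q3) ∧ (q1 ∨ (q4 ∨ ¬q3))): β-rule — branch into ¬(q1 → ¬q3)  //  ¬(q1 ∨ (q4 ∨ ¬q3)).
          branch 2.2.1 (add ¬(q1 → ¬q3)):
            ¬(q1 → ¬q3): α-rule — add q1, ¬¬q3.
            × closes — contains both q3 and ¬q3.
          branch 2.2.2 (add ¬(q1 ∨ (q4 ∨ ¬q3))):
            ¬(q1 ∨ (q4 ∨ ¬q3)): α-rule — add ¬q1, ¬(q4 ∨ ¬q3).
            ¬(q4 ∨ ¬q3): α-rule — add ¬q4, ¬¬q3.
            × closes — contains both q3 and ¬q3.
2 branches closed, 5 open.
Each open branch fixes some atoms; the unmentioned ones are free. Counting distinct full assignments: branch {q4=0} (q3, q2, q1) contributes 8 new; branch {q2=1, q4=0} (q3, q1) contributes 0 new; branch {q2=1, q4=0} (q3, q1) contributes 0 new; branch {q2=0, q4=1} (q3, q1) contributes 4 new; branch {q3=1} (q4, q2, q1) contributes 2 new. Total: 14.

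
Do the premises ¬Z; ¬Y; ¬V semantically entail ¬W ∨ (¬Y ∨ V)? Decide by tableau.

Yes

Initial set: {¬Z; ¬Y; ¬V; ¬(¬W ∨ (¬Y ∨ V))}.
¬(¬W ∨ (¬Y ∨ V)): α-rule — add ¬¬W, ¬(¬Y ∨ V).
¬(¬Y ∨ V): α-rule — add ¬¬Y, ¬V.
× closes — contains both Y and ¬Y.
All 1 branch closes.
Every branch closed, so the premises entail the conclusion.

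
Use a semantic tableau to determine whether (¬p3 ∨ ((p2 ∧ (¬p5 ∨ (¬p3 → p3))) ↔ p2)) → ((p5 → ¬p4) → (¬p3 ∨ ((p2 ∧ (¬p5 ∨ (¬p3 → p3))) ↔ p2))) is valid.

Valid

Assume the negation and expand:
Initial set: {¬((¬p3 ∨ ((p2 ∧ (¬p5 ∨ (¬p3 → p3))) ↔ p2)) → ((p5 → ¬p4) → (¬p3 ∨ ((p2 ∧ (¬p5 ∨ (¬p3 → p3))) ↔ p2))))}.
¬((¬p3 ∨ ((p2 ∧ (¬p5 ∨ (¬p3 → p3))) ↔ p2)) → ((p5 → ¬p4) → (¬p3 ∨ ((p2 ∧ (¬p5 ∨ (¬p3 → p3))) ↔ p2)))): α-rule — add (¬p3 ∨ ((p2 ∧ (¬p5 ∨ (¬p3 → p3))) ↔ p2)), ¬((p5 → ¬p4) → (¬p3 ∨ ((p2 ∧ (¬p5 ∨ (¬p3 → p3))) ↔ p2))).
¬((p5 → ¬p4) → (¬p3 ∨ ((p2 ∧ (¬p5 ∨ (¬p3 → p3))) ↔ p2))): α-rule — add (p5 → ¬p4), ¬(¬p3 ∨ ((p2 ∧ (¬p5 ∨ (¬p3 → p3))) ↔ p2)).
¬(¬p3 ∨ ((p2 ∧ (¬p5 ∨ (¬p3 → p3))) ↔ p2)): α-rule — add ¬¬p3, ¬((p2 ∧ (¬p5 ∨ (¬p3 → p3))) ↔ p2).
(¬p3 ∨ ((p2 ∧ (¬p5 ∨ (¬p3 → p3))) ↔ p2)): β-rule — branch into ¬p3  //  ((p2 ∧ (¬p5 ∨ (¬p3 → p3))) ↔ p2).
  branch 1 (add ¬p3):
    × closes — contains both p3 and ¬p3.
  branch 2 (add ((p2 ∧ (¬p5 ∨ (¬p3 → p3))) ↔ p2)):
    (p5 → ¬p4): β-rule — branch into ¬p5  //  ¬p4.
      branch 2.1 (add ¬p5):
        ¬((p2 ∧ (¬p5 ∨ (¬p3 → p3))) ↔ p2): β-rule — branch into (p2 ∧ (¬p5 ∨ (¬p3 → p3))), ¬p2  //  ¬(p2 ∧ (¬p5 ∨ (¬p3 → p3))), p2.
          branch 2.1.1 (add (p2 ∧ (¬p5 ∨ (¬p3 → p3))), ¬p2):
            (p2 ∧ (¬p5 ∨ (¬p3 → p3))): α-rule — add p2, (¬p5 ∨ (¬p3 → p3)).
            × closes — contains both p2 and ¬p2.
          branch 2.1.2 (add ¬(p2 ∧ (¬p5 ∨ (¬p3 → p3))), p2):
            ((p2 ∧ (¬p5 ∨ (¬p3 → p3))) ↔ p2): β-rule — branch into (p2 ∧ (¬p5 ∨ (¬p3 → p3))), p2  //  ¬(p2 ∧ (¬p5 ∨ (¬p3 → p3))), ¬p2.
              branch 2.1.2.1 (add (p2 ∧ (¬p5 ∨ (¬p3 → p3))), p2):
                (p2 ∧ (¬p5 ∨ (¬p3 → p3))): α-rule — add p2, (¬p5 ∨ (¬p3 → p3)).
                ¬(p2 ∧ (¬p5 ∨ (¬p3 → p3))): β-rule — branch into ¬p2  //  ¬(¬p5 ∨ (¬p3 → p3)).
                  branch 2.1.2.1.1 (add ¬p2):
                    × closes — contains both p2 and ¬p2.
                  branch 2.1.2.1.2 (add ¬(¬p5 ∨ (¬p3 → p3))):
                    ¬(¬p5 ∨ (¬p3 → p3)): α-rule — add ¬¬p5, ¬(¬p3 → p3).
                    × closes — contains both p5 and ¬p5.
              branch 2.1.2.2 (add ¬(p2 ∧ (¬p5 ∨ (¬p3 → p3))), ¬p2):
                × closes — contains both p2 and ¬p2.
      branch 2.2 (add ¬p4):
        ¬((p2 ∧ (¬p5 ∨ (¬p3 → p3))) ↔ p2): β-rule — branch into (p2 ∧ (¬p5 ∨ (¬p3 → p3))), ¬p2  //  ¬(p2 ∧ (¬p5 ∨ (¬p3 → p3))), p2.
          branch 2.2.1 (add (p2 ∧ (¬p5 ∨ (¬p3 → p3))), ¬p2):
            (p2 ∧ (¬p5 ∨ (¬p3 → p3))): α-rule — add p2, (¬p5 ∨ (¬p3 → p3)).
            × closes — contains both p2 and ¬p2.
          branch 2.2.2 (add ¬(p2 ∧ (¬p5 ∨ (¬p3 → p3))), p2):
            ((p2 ∧ (¬p5 ∨ (¬p3 → p3))) ↔ p2): β-rule — branch into (p2 ∧ (¬p5 ∨ (¬p3 → p3))), p2  //  ¬(p2 ∧ (¬p5 ∨ (¬p3 → p3))), ¬p2.
              branch 2.2.2.1 (add (p2 ∧ (¬p5 ∨ (¬p3 → p3))), p2):
                (p2 ∧ (¬p5 ∨ (¬p3 → p3))): α-rule — add p2, (¬p5 ∨ (¬p3 → p3)).
                ¬(p2 ∧ (¬p5 ∨ (¬p3 → p3))): β-rule — branch into ¬p2  //  ¬(¬p5 ∨ (¬p3 → p3)).
                  branch 2.2.2.1.1 (add ¬p2):
                    × closes — contains both p2 and ¬p2.
                  branch 2.2.2.1.2 (add ¬(¬p5 ∨ (¬p3 → p3))):
                    ¬(¬p5 ∨ (¬p3 → p3)): α-rule — add ¬¬p5, ¬(¬p3 → p3).
                    ¬(¬p3 → p3): α-rule — add ¬p3, ¬p3.
                    × closes — contains both p3 and ¬p3.
              branch 2.2.2.2 (add ¬(p2 ∧ (¬p5 ∨ (¬p3 → p3))), ¬p2):
                × closes — contains both p2 and ¬p2.
All 9 branches close.
Every branch closed, so the negation is unsatisfiable and the formula is valid.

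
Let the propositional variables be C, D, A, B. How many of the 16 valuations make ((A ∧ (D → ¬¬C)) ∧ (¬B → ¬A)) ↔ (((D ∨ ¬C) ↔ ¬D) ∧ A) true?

Initial set: {T (((A ∧ (D → ¬¬C)) ∧ (¬B → ¬A)) ↔ (((D ∨ ¬C) ↔ ¬D) ∧ A))}.
T (((A ∧ (D → ¬¬C)) ∧ (¬B → ¬A)) ↔ (((D ∨ ¬C) ↔ ¬D) ∧ A)): β-rule — branch into T ((A ∧ (D → ¬¬C)) ∧ (¬B → ¬A)), T (((D ∨ ¬C) ↔ ¬D) ∧ A)  //  F ((A ∧ (D → ¬¬C)) ∧ (¬B → ¬A)), F (((D ∨ ¬C) ↔ ¬D) ∧ A).
  branch 1 (add T ((A ∧ (D → ¬¬C)) ∧ (¬B → ¬A)), T (((D ∨ ¬C) ↔ ¬D) ∧ A)):
    T ((A ∧ (D → ¬¬C)) ∧ (¬B → ¬A)): α-rule — add T (A ∧ (D → ¬¬C)), T (¬B → ¬A).
    T (((D ∨ ¬C) ↔ ¬D) ∧ A): α-rule — add T ((D ∨ ¬C) ↔ ¬D), T A.
    T (A ∧ (D → ¬¬C)): α-rule — add T A, T (D → ¬¬C).
    T (¬B → ¬A): β-rule — branch into F ¬B  //  T ¬A.
      branch 1.1 (add F ¬B):
        T ((D ∨ ¬C) ↔ ¬D): β-rule — branch into T (D ∨ ¬C), T ¬D  //  F (D ∨ ¬C), F ¬D.
          branch 1.1.1 (add T (D ∨ ¬C), T ¬D):
            T (D → ¬¬C): β-rule — branch into F D  //  T ¬¬C.
              branch 1.1.1.1 (add F D):
                T (D ∨ ¬C): β-rule — branch into T D  //  T ¬C.
                  branch 1.1.1.1.1 (add T D):
                    × closes — contains both D and ¬D.
                  branch 1.1.1.1.2 (add T ¬C):
                    ○ open, literals {A=T, B=T, C=F, D=F}.
              branch 1.1.1.2 (add T ¬¬C):
                T ¬¬C: drop double negation, giving T C.
                T (D ∨ ¬C): β-rule — branch into T D  //  T ¬C.
                  branch 1.1.1.2.1 (add T D):
                    × closes — contains both D and ¬D.
                  branch 1.1.1.2.2 (add T ¬C):
                    × closes — contains both C and ¬C.
          branch 1.1.2 (add F (D ∨ ¬C), F ¬D):
            F (D ∨ ¬C): α-rule — add F D, F ¬C.
            × closes — contains both D and ¬D.
      branch 1.2 (add T ¬A):
        × closes — contains both A and ¬A.
  branch 2 (add F ((A ∧ (D → ¬¬C)) ∧ (¬B → ¬A)), F (((D ∨ ¬C) ↔ ¬D) ∧ A)):
    F ((A ∧ (D → ¬¬C)) ∧ (¬B → ¬A)): β-rule — branch into F (A ∧ (D → ¬¬C))  //  F (¬B → ¬A).
      branch 2.1 (add F (A ∧ (D → ¬¬C))):
        F (((D ∨ ¬C) ↔ ¬D) ∧ A): β-rule — branch into F ((D ∨ ¬C) ↔ ¬D)  //  F A.
          branch 2.1.1 (add F ((D ∨ ¬C) ↔ ¬D)):
            F (A ∧ (D → ¬¬C)): β-rule — branch into F A  //  F (D → ¬¬C).
              branch 2.1.1.1 (add F A):
                F ((D ∨ ¬C) ↔ ¬D): β-rule — branch into T (D ∨ ¬C), F ¬D  //  F (D ∨ ¬C), T ¬D.
                  branch 2.1.1.1.1 (add T (D ∨ ¬C), F ¬D):
                    T (D ∨ ¬C): β-rule — branch into T D  //  T ¬C.
                      branch 2.1.1.1.1.1 (add T D):
                        ○ open, literals {A=F, D=T}.
                      branch 2.1.1.1.1.2 (add T ¬C):
                        ○ open, literals {A=F, C=F, D=T}.
                  branch 2.1.1.1.2 (add F (D ∨ ¬C), T ¬D):
                    F (D ∨ ¬C): α-rule — add F D, F ¬C.
                    ○ open, literals {A=F, C=T, D=F}.
              branch 2.1.1.2 (add F (D → ¬¬C)):
                F (D → ¬¬C): α-rule — add T D, F ¬¬C.
                F ¬¬C: drop double negation, giving F C.
                F ((D ∨ ¬C) ↔ ¬D): β-rule — branch into T (D ∨ ¬C), F ¬D  //  F (D ∨ ¬C), T ¬D.
                  branch 2.1.1.2.1 (add T (D ∨ ¬C), F ¬D):
                    T (D ∨ ¬C): β-rule — branch into T D  //  T ¬C.
                      branch 2.1.1.2.1.1 (add T D):
                        ○ open, literals {C=F, D=T}.
                      branch 2.1.1.2.1.2 (add T ¬C):
                        ○ open, literals {C=F, D=T}.
                  branch 2.1.1.2.2 (add F (D ∨ ¬C), T ¬D):
                    × closes — contains both D and ¬D.
          branch 2.1.2 (add F A):
            F (A ∧ (D → ¬¬C)): β-rule — branch into F A  //  F (D → ¬¬C).
              branch 2.1.2.1 (add F A):
                ○ open, literals {A=F}.
              branch 2.1.2.2 (add F (D → ¬¬C)):
                F (D → ¬¬C): α-rule — add T D, F ¬¬C.
                F ¬¬C: drop double negation, giving F C.
                ○ open, literals {A=F, C=F, D=T}.
      branch 2.2 (add F (¬B → ¬A)):
        F (¬B → ¬A): α-rule — add T ¬B, F ¬A.
        F (((D ∨ ¬C) ↔ ¬D) ∧ A): β-rule — branch into F ((D ∨ ¬C) ↔ ¬D)  //  F A.
          branch 2.2.1 (add F ((D ∨ ¬C) ↔ ¬D)):
            F ((D ∨ ¬C) ↔ ¬D): β-rule — branch into T (D ∨ ¬C), F ¬D  //  F (D ∨ ¬C), T ¬D.
              branch 2.2.1.1 (add T (D ∨ ¬C), F ¬D):
                T (D ∨ ¬C): β-rule — branch into T D  //  T ¬C.
                  branch 2.2.1.1.1 (add T D):
                    ○ open, literals {A=T, B=F, D=T}.
                  branch 2.2.1.1.2 (add T ¬C):
                    ○ open, literals {A=T, B=F, C=F, D=T}.
              branch 2.2.1.2 (add F (D ∨ ¬C), T ¬D):
                F (D ∨ ¬C): α-rule — add F D, F ¬C.
                ○ open, literals {A=T, B=F, C=T, D=F}.
          branch 2.2.2 (add F A):
            × closes — contains both A and ¬A.
7 branches closed, 11 open.
Each open branch fixes some atoms; the unmentioned ones are free. Counting distinct full assignments: branch {A=T, B=T, C=F, D=F} (none free) contributes 1 new; branch {A=F, D=T} (C, B) contributes 4 new; branch {A=F, C=F, D=T} (B) contributes 0 new; branch {A=F, C=T, D=F} (B) contributes 2 new; branch {C=F, D=T} (A, B) contributes 2 new; branch {C=F, D=T} (A, B) contributes 0 new; branch {A=F} (C, D, B) contributes 2 new; branch {A=F, C=F, D=T} (B) contributes 0 new; branch {A=T, B=F, D=T} (C) contributes 1 new; branch {A=T, B=F, C=F, D=T} (none free) contributes 0 new; branch {A=T, B=F, C=T, D=F} (none free) contributes 1 new. Total: 13.

13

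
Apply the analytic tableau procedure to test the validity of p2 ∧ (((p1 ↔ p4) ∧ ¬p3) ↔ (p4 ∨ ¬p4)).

Not valid

Assume the negation and expand:
Initial set: {¬(p2 ∧ (((p1 ↔ p4) ∧ ¬p3) ↔ (p4 ∨ ¬p4)))}.
¬(p2 ∧ (((p1 ↔ p4) ∧ ¬p3) ↔ (p4 ∨ ¬p4))): β-rule — branch into ¬p2  //  ¬(((p1 ↔ p4) ∧ ¬p3) ↔ (p4 ∨ ¬p4)).
  branch 1 (add ¬p2):
    ○ open, literals {p2=false}.
  branch 2 (add ¬(((p1 ↔ p4) ∧ ¬p3) ↔ (p4 ∨ ¬p4))):
    ¬(((p1 ↔ p4) ∧ ¬p3) ↔ (p4 ∨ ¬p4)): β-rule — branch into ((p1 ↔ p4) ∧ ¬p3), ¬(p4 ∨ ¬p4)  //  ¬((p1 ↔ p4) ∧ ¬p3), (p4 ∨ ¬p4).
      branch 2.1 (add ((p1 ↔ p4) ∧ ¬p3), ¬(p4 ∨ ¬p4)):
        ((p1 ↔ p4) ∧ ¬p3): α-rule — add (p1 ↔ p4), ¬p3.
        ¬(p4 ∨ ¬p4): α-rule — add ¬p4, ¬¬p4.
        × closes — contains both p4 and ¬p4.
      branch 2.2 (add ¬((p1 ↔ p4) ∧ ¬p3), (p4 ∨ ¬p4)):
        ¬((p1 ↔ p4) ∧ ¬p3): β-rule — branch into ¬(p1 ↔ p4)  //  ¬¬p3.
          branch 2.2.1 (add ¬(p1 ↔ p4)):
            (p4 ∨ ¬p4): β-rule — branch into p4  //  ¬p4.
              branch 2.2.1.1 (add p4):
                ¬(p1 ↔ p4): β-rule — branch into p1, ¬p4  //  ¬p1, p4.
                  branch 2.2.1.1.1 (add p1, ¬p4):
                    × closes — contains both p4 and ¬p4.
                  branch 2.2.1.1.2 (add ¬p1, p4):
                    ○ open, literals {p1=false, p4=true}.
              branch 2.2.1.2 (add ¬p4):
                ¬(p1 ↔ p4): β-rule — branch into p1, ¬p4  //  ¬p1, p4.
                  branch 2.2.1.2.1 (add p1, ¬p4):
                    ○ open, literals {p1=true, p4=false}.
                  branch 2.2.1.2.2 (add ¬p1, p4):
                    × closes — contains both p4 and ¬p4.
          branch 2.2.2 (add ¬¬p3):
            (p4 ∨ ¬p4): β-rule — branch into p4  //  ¬p4.
              branch 2.2.2.1 (add p4):
                ○ open, literals {p3=true, p4=true}.
              branch 2.2.2.2 (add ¬p4):
                ○ open, literals {p3=true, p4=false}.
3 branches closed, 5 open.
An open branch gives a countermodel: p2=false (unmentioned atoms arbitrary); under it the original formula is false.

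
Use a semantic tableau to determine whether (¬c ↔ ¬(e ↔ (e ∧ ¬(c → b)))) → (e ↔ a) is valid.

Not valid

Assume the negation and expand:
Initial set: {¬((¬c ↔ ¬(e ↔ (e ∧ ¬(c → b)))) → (e ↔ a))}.
¬((¬c ↔ ¬(e ↔ (e ∧ ¬(c → b)))) → (e ↔ a)): α-rule — add (¬c ↔ ¬(e ↔ (e ∧ ¬(c → b)))), ¬(e ↔ a).
(¬c ↔ ¬(e ↔ (e ∧ ¬(c → b)))): β-rule — branch into ¬c, ¬(e ↔ (e ∧ ¬(c → b)))  //  ¬¬c, ¬¬(e ↔ (e ∧ ¬(c → b))).
  branch 1 (add ¬c, ¬(e ↔ (e ∧ ¬(c → b)))):
    ¬(e ↔ a): β-rule — branch into e, ¬a  //  ¬e, a.
      branch 1.1 (add e, ¬a):
        ¬(e ↔ (e ∧ ¬(c → b))): β-rule — branch into e, ¬(e ∧ ¬(c → b))  //  ¬e, (e ∧ ¬(c → b)).
          branch 1.1.1 (add e, ¬(e ∧ ¬(c → b))):
            ¬(e ∧ ¬(c → b)): β-rule — branch into ¬e  //  ¬¬(c → b).
              branch 1.1.1.1 (add ¬e):
                × closes — contains both e and ¬e.
              branch 1.1.1.2 (add ¬¬(c → b)):
                ¬¬(c → b): β-rule — branch into ¬c  //  b.
                  branch 1.1.1.2.1 (add ¬c):
                    ○ open, literals {a=F, c=F, e=T}.
                  branch 1.1.1.2.2 (add b):
                    ○ open, literals {a=F, b=T, c=F, e=T}.
          branch 1.1.2 (add ¬e, (e ∧ ¬(c → b))):
            × closes — contains both e and ¬e.
      branch 1.2 (add ¬e, a):
        ¬(e ↔ (e ∧ ¬(c → b))): β-rule — branch into e, ¬(e ∧ ¬(c → b))  //  ¬e, (e ∧ ¬(c → b)).
          branch 1.2.1 (add e, ¬(e ∧ ¬(c → b))):
            × closes — contains both e and ¬e.
          branch 1.2.2 (add ¬e, (e ∧ ¬(c → b))):
            (e ∧ ¬(c → b)): α-rule — add e, ¬(c → b).
            × closes — contains both e and ¬e.
  branch 2 (add ¬¬c, ¬¬(e ↔ (e ∧ ¬(c → b)))):
    ¬(e ↔ a): β-rule — branch into e, ¬a  //  ¬e, a.
      branch 2.1 (add e, ¬a):
        ¬¬(e ↔ (e ∧ ¬(c → b))): β-rule — branch into e, (e ∧ ¬(c → b))  //  ¬e, ¬(e ∧ ¬(c → b)).
          branch 2.1.1 (add e, (e ∧ ¬(c → b))):
            (e ∧ ¬(c → b)): α-rule — add e, ¬(c → b).
            ¬(c → b): α-rule — add c, ¬b.
            ○ open, literals {a=F, b=F, c=T, e=T}.
          branch 2.1.2 (add ¬e, ¬(e ∧ ¬(c → b))):
            × closes — contains both e and ¬e.
      branch 2.2 (add ¬e, a):
        ¬¬(e ↔ (e ∧ ¬(c → b))): β-rule — branch into e, (e ∧ ¬(c → b))  //  ¬e, ¬(e ∧ ¬(c → b)).
          branch 2.2.1 (add e, (e ∧ ¬(c → b))):
            × closes — contains both e and ¬e.
          branch 2.2.2 (add ¬e, ¬(e ∧ ¬(c → b))):
            ¬(e ∧ ¬(c → b)): β-rule — branch into ¬e  //  ¬¬(c → b).
              branch 2.2.2.1 (add ¬e):
                ○ open, literals {a=T, c=T, e=F}.
              branch 2.2.2.2 (add ¬¬(c → b)):
                ¬¬(c → b): β-rule — branch into ¬c  //  b.
                  branch 2.2.2.2.1 (add ¬c):
                    × closes — contains both c and ¬c.
                  branch 2.2.2.2.2 (add b):
                    ○ open, literals {a=T, b=T, c=T, e=F}.
7 branches closed, 5 open.
An open branch gives a countermodel: a=F, c=F, e=T (unmentioned atoms arbitrary); under it the original formula is false.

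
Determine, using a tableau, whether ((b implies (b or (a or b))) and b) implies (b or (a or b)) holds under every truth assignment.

Valid

Assume the negation and expand:
Initial set: {not (((b implies (b or (a or b))) and b) implies (b or (a or b)))}.
not (((b implies (b or (a or b))) and b) implies (b or (a or b))): α-rule — add ((b implies (b or (a or b))) and b), not (b or (a or b)).
((b implies (b or (a or b))) and b): α-rule — add (b implies (b or (a or b))), b.
not (b or (a or b)): α-rule — add not b, not (a or b).
× closes — contains both b and not b.
All 1 branch closes.
Every branch closed, so the negation is unsatisfiable and the formula is valid.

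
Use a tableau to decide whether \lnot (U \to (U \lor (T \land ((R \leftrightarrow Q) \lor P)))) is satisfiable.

Initial set: {\lnot (U \to (U \lor (T \land ((R \leftrightarrow Q) \lor P))))}.
\lnot (U \to (U \lor (T \land ((R \leftrightarrow Q) \lor P)))): α-rule — add U, \lnot (U \lor (T \land ((R \leftrightarrow Q) \lor P))).
\lnot (U \lor (T \land ((R \leftrightarrow Q) \lor P))): α-rule — add \lnot U, \lnot (T \land ((R \leftrightarrow Q) \lor P)).
× closes — contains both U and \lnot U.
All 1 branch closes.
Every branch closed; the formula is unsatisfiable.

Unsatisfiable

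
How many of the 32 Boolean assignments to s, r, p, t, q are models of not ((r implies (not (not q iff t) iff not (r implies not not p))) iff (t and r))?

24

Initial set: {not ((r implies (not (not q iff t) iff not (r implies not not p))) iff (t and r))}.
not ((r implies (not (not q iff t) iff not (r implies not not p))) iff (t and r)): β-rule — branch into (r implies (not (not q iff t) iff not (r implies not not p))), not (t and r)  //  not (r implies (not (not q iff t) iff not (r implies not not p))), (t and r).
  branch 1 (add (r implies (not (not q iff t) iff not (r implies not not p))), not (t and r)):
    (r implies (not (not q iff t) iff not (r implies not not p))): β-rule — branch into not r  //  (not (not q iff t) iff not (r implies not not p)).
      branch 1.1 (add not r):
        not (t and r): β-rule — branch into not t  //  not r.
          branch 1.1.1 (add not t):
            ○ open, literals {r=F, t=F}.
          branch 1.1.2 (add not r):
            ○ open, literals {r=F}.
      branch 1.2 (add (not (not q iff t) iff not (r implies not not p))):
        not (t and r): β-rule — branch into not t  //  not r.
          branch 1.2.1 (add not t):
            (not (not q iff t) iff not (r implies not not p)): β-rule — branch into not (not q iff t), not (r implies not not p)  //  not not (not q iff t), not not (r implies not not p).
              branch 1.2.1.1 (add not (not q iff t), not (r implies not not p)):
                not (r implies not not p): α-rule — add r, not not not p.
                not not not p: drop double negation, giving not p.
                not (not q iff t): β-rule — branch into not q, not t  //  not not q, t.
                  branch 1.2.1.1.1 (add not q, not t):
                    ○ open, literals {p=F, q=F, r=T, t=F}.
                  branch 1.2.1.1.2 (add not not q, t):
                    × closes — contains both t and not t.
              branch 1.2.1.2 (add not not (not q iff t), not not (r implies not not p)):
                not not (not q iff t): β-rule — branch into not q, t  //  not not q, not t.
                  branch 1.2.1.2.1 (add not q, t):
                    × closes — contains both t and not t.
                  branch 1.2.1.2.2 (add not not q, not t):
                    not not (r implies not not p): β-rule — branch into not r  //  not not p.
                      branch 1.2.1.2.2.1 (add not r):
                        ○ open, literals {q=T, r=F, t=F}.
                      branch 1.2.1.2.2.2 (add not not p):
                        not not p: drop double negation, giving p.
                        ○ open, literals {p=T, q=T, t=F}.
          branch 1.2.2 (add not r):
            (not (not q iff t) iff not (r implies not not p)): β-rule — branch into not (not q iff t), not (r implies not not p)  //  not not (not q iff t), not not (r implies not not p).
              branch 1.2.2.1 (add not (not q iff t), not (r implies not not p)):
                not (r implies not not p): α-rule — add r, not not not p.
                × closes — contains both r and not r.
              branch 1.2.2.2 (add not not (not q iff t), not not (r implies not not p)):
                not not (not q iff t): β-rule — branch into not q, t  //  not not q, not t.
                  branch 1.2.2.2.1 (add not q, t):
                    not not (r implies not not p): β-rule — branch into not r  //  not not p.
                      branch 1.2.2.2.1.1 (add not r):
                        ○ open, literals {q=F, r=F, t=T}.
                      branch 1.2.2.2.1.2 (add not not p):
                        not not p: drop double negation, giving p.
                        ○ open, literals {p=T, q=F, r=F, t=T}.
                  branch 1.2.2.2.2 (add not not q, not t):
                    not not (r implies not not p): β-rule — branch into not r  //  not not p.
                      branch 1.2.2.2.2.1 (add not r):
                        ○ open, literals {q=T, r=F, t=F}.
                      branch 1.2.2.2.2.2 (add not not p):
                        not not p: drop double negation, giving p.
                        ○ open, literals {p=T, q=T, r=F, t=F}.
  branch 2 (add not (r implies (not (not q iff t) iff not (r implies not not p))), (t and r)):
    not (r implies (not (not q iff t) iff not (r implies not not p))): α-rule — add r, not (not (not q iff t) iff not (r implies not not p)).
    (t and r): α-rule — add t, r.
    not (not (not q iff t) iff not (r implies not not p)): β-rule — branch into not (not q iff t), not not (r implies not not p)  //  not not (not q iff t), not (r implies not not p).
      branch 2.1 (add not (not q iff t), not not (r implies not not p)):
        not (not q iff t): β-rule — branch into not q, not t  //  not not q, t.
          branch 2.1.1 (add not q, not t):
            × closes — contains both t and not t.
          branch 2.1.2 (add not not q, t):
            not not (r implies not not p): β-rule — branch into not r  //  not not p.
              branch 2.1.2.1 (add not r):
                × closes — contains both r and not r.
              branch 2.1.2.2 (add not not p):
                not not p: drop double negation, giving p.
                ○ open, literals {p=T, q=T, r=T, t=T}.
      branch 2.2 (add not not (not q iff t), not (r implies not not p)):
        not (r implies not not p): α-rule — add r, not not not p.
        not not not p: drop double negation, giving not p.
        not not (not q iff t): β-rule — branch into not q, t  //  not not q, not t.
          branch 2.2.1 (add not q, t):
            ○ open, literals {p=F, q=F, r=T, t=T}.
          branch 2.2.2 (add not not q, not t):
            × closes — contains both t and not t.
6 branches closed, 11 open.
Each open branch fixes some atoms; the unmentioned ones are free. Counting distinct full assignments: branch {r=F, t=F} (s, p, q) contributes 8 new; branch {r=F} (s, p, t, q) contributes 8 new; branch {p=F, q=F, r=T, t=F} (s) contributes 2 new; branch {q=T, r=F, t=F} (s, p) contributes 0 new; branch {p=T, q=T, t=F} (s, r) contributes 2 new; branch {q=F, r=F, t=T} (s, p) contributes 0 new; branch {p=T, q=F, r=F, t=T} (s) contributes 0 new; branch {q=T, r=F, t=F} (s, p) contributes 0 new; branch {p=T, q=T, r=F, t=F} (s) contributes 0 new; branch {p=T, q=T, r=T, t=T} (s) contributes 2 new; branch {p=F, q=F, r=T, t=T} (s) contributes 2 new. Total: 24.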